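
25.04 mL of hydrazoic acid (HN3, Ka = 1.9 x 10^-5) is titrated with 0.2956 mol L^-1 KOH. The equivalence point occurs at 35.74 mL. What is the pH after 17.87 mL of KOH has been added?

17.87 mL is exactly half the equivalence volume (35.74/2), i.e. the half-equivalence point.
There, n(HA) = n(A^-), so pH = pKa = -log(1.9 x 10^-5) = 4.72.

4.72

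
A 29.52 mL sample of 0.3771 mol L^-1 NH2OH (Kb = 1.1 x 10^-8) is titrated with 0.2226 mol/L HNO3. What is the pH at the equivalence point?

3.45

n(NH2OH) = 0.3771 x 0.02952 = 0.01113 mol; V(HNO3) at equivalence = 0.01113/0.2226 = 0.05001 L.
At equivalence the base is fully converted to NH3OH+; total volume = 0.07953 L, so [NH3OH+] = 0.01113/0.07953 = 0.1400 M.
Ka(NH3OH+) = Kw/Kb = 1.0e-14 / 1.1 x 10^-8 = 9.09e-7.
[H^+] = sqrt(Ka x [NH3OH+]) = sqrt(9.09e-7 x 0.1400) = 0.000357 M.
pH = -log(0.000357) = 3.45.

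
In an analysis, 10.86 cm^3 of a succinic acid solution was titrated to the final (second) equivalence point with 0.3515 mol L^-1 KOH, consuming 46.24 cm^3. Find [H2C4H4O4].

n(KOH) = 0.3515 x 0.04624 = 0.01625 mol.
At the final (second) equivalence point, 2 mol OH^- react per mol H2C4H4O4, so n(H2C4H4O4) = 0.01625 / 2 = 0.008127 mol.
[H2C4H4O4] = 0.008127 / 0.01086 L = 0.748 M.

0.748 M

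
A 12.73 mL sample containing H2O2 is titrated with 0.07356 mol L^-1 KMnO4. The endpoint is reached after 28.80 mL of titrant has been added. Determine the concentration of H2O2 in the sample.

0.416 M

n(KMnO4) = 0.07356 x 0.02880 = 0.002119 mol.
From the balanced equation, 2 mol KMnO4 reacts with 5 mol H2O2, so n(H2O2) = 0.002119 x 5/2 = 0.005296 mol.
[H2O2] = 0.005296 / 0.01273 L = 0.416 M.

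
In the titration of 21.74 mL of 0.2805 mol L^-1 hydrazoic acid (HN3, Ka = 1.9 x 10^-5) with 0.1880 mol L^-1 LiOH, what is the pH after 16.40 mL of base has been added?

Initial n(HN3) = 0.2805 x 0.02174 = 0.006098 mol.
n(LiOH) added = 0.1880 x 0.01640 = 0.003083 mol, converting that many moles of HN3 to N3-.
Remaining n(HN3) = 0.003015 mol; n(N3-) = 0.003083 mol.
By Henderson-Hasselbalch, pH = pKa + log([A^-]/[HA]) = 4.72 + log(0.003083/0.003015) = 4.72 + (+0.01) = 4.73.

4.73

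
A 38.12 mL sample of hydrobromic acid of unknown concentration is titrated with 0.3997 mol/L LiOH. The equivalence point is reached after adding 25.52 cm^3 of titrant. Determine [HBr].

0.268 M

n(LiOH) delivered = 0.3997 x 0.02552 = 0.01020 mol.
For a 1:1 reaction, n(HBr) = 0.01020 mol.
[HBr] = 0.01020 mol / 0.03812 L = 0.268 M.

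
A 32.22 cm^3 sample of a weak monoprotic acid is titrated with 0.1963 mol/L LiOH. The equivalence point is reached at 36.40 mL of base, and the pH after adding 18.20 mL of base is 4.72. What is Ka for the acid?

1.9 x 10^-5

18.20 mL is half of the equivalence volume, so this is the half-equivalence point where [HA] = [A^-].
At half-equivalence pH = pKa, so pKa = 4.72.
Ka = 10^(-4.72) = 1.9 x 10^-5.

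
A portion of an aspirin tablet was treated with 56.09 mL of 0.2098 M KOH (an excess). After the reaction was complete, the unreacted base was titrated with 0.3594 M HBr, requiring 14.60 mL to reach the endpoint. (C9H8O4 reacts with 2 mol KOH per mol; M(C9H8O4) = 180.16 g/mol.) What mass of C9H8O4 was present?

Total n(KOH) added = 0.2098 x 0.05609 = 0.01177 mol.
n(HBr) used = 0.3594 x 0.01460 = 0.005247 mol, which equals the excess n(KOH).
So n(KOH) consumed by the sample = 0.01177 - 0.005247 = 0.006520 mol.
n(C9H8O4) = 0.006520 / 2 = 0.003260 mol.
mass = 0.003260 mol x 180.16 g/mol = 0.587 g.

0.587 g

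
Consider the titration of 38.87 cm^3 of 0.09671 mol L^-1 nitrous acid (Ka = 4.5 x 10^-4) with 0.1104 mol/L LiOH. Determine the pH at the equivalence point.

8.03

n(HNO2) = 0.09671 x 0.03887 = 0.003759 mol; V(LiOH) at equivalence = 0.003759/0.1104 = 0.03405 L.
At equivalence all the acid is converted to NO2-; total volume = 0.03887 + 0.03405 = 0.07292 L, so [NO2-] = 0.003759/0.07292 = 0.05155 M.
Kb = Kw/Ka = 1.0e-14 / 4.5 x 10^-4 = 2.22e-11.
[OH^-] = sqrt(Kb x [NO2-]) = sqrt(2.22e-11 x 0.05155) = 1.07e-6 M.
pOH = 5.97, so pH = 14.00 - 5.97 = 8.03.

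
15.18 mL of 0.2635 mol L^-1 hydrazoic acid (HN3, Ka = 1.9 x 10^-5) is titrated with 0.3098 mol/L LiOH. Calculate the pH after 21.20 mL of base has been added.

n(acid) = 0.2635 x 0.01518 = 0.004000 mol; n(LiOH) added = 0.3098 x 0.02120 = 0.006568 mol.
Base is in excess by 0.006568 - 0.004000 = 0.002568 mol in a total volume of 0.03638 L.
[OH^-] = 0.002568/0.03638 = 0.07058 M, so pOH = 1.15 and pH = 14.00 - 1.15 = 12.85.

12.85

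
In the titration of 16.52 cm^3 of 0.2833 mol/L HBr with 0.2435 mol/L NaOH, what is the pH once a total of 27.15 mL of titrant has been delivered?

n(acid) = 0.2833 x 0.01652 = 0.004680 mol; n(NaOH) added = 0.2435 x 0.02715 = 0.006611 mol.
Base is in excess by 0.006611 - 0.004680 = 0.001931 mol in a total volume of 0.04367 L.
[OH^-] = 0.001931/0.04367 = 0.04422 M, so pOH = 1.35 and pH = 14.00 - 1.35 = 12.65.

12.65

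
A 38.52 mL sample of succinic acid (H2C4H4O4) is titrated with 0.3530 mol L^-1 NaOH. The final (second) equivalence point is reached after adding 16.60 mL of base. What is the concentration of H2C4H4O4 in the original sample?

n(NaOH) = 0.3530 x 0.01660 = 0.005860 mol.
At the final (second) equivalence point, 2 mol OH^- react per mol H2C4H4O4, so n(H2C4H4O4) = 0.005860 / 2 = 0.002930 mol.
[H2C4H4O4] = 0.002930 / 0.03852 L = 0.0761 M.

0.0761 M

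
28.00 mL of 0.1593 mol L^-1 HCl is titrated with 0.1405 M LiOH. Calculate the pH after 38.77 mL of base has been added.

12.17

n(acid) = 0.1593 x 0.02800 = 0.004460 mol; n(LiOH) added = 0.1405 x 0.03877 = 0.005447 mol.
Base is in excess by 0.005447 - 0.004460 = 0.0009868 mol in a total volume of 0.06677 L.
[OH^-] = 0.0009868/0.06677 = 0.01478 M, so pOH = 1.83 and pH = 14.00 - 1.83 = 12.17.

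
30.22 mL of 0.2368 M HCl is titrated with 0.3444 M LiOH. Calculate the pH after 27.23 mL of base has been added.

12.59

n(acid) = 0.2368 x 0.03022 = 0.007156 mol; n(LiOH) added = 0.3444 x 0.02723 = 0.009378 mol.
Base is in excess by 0.009378 - 0.007156 = 0.002222 mol in a total volume of 0.05745 L.
[OH^-] = 0.002222/0.05745 = 0.03868 M, so pOH = 1.41 and pH = 14.00 - 1.41 = 12.59.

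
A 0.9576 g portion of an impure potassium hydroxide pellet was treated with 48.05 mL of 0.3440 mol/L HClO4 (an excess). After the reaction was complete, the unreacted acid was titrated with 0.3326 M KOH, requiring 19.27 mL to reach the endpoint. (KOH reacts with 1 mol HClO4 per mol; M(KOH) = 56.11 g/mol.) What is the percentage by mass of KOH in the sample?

Total n(HClO4) added = 0.3440 x 0.04805 = 0.01653 mol.
n(KOH) used = 0.3326 x 0.01927 = 0.006409 mol, which equals the excess n(HClO4).
So n(HClO4) consumed by the sample = 0.01653 - 0.006409 = 0.01012 mol.
n(KOH) = 0.01012 / 1 = 0.01012 mol.
mass KOH = 0.01012 x 56.11 = 0.5678 g, so %KOH = 0.5678/0.9576 x 100 = 59.3%.

59.3%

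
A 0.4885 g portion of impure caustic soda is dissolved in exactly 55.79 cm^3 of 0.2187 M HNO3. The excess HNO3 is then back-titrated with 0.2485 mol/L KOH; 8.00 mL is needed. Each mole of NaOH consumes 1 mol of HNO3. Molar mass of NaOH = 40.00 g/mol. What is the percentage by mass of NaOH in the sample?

83.6%

Total n(HNO3) added = 0.2187 x 0.05579 = 0.01220 mol.
n(KOH) used = 0.2485 x 0.008000 = 0.001988 mol, which equals the excess n(HNO3).
So n(HNO3) consumed by the sample = 0.01220 - 0.001988 = 0.01021 mol.
n(NaOH) = 0.01021 / 1 = 0.01021 mol.
mass NaOH = 0.01021 x 40.00 = 0.4085 g, so %NaOH = 0.4085/0.4885 x 100 = 83.6%.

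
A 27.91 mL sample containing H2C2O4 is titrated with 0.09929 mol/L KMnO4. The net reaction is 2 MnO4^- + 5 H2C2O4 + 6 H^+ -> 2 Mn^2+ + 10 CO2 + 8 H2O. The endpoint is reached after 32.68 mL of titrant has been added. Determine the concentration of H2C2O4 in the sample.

n(KMnO4) = 0.09929 x 0.03268 = 0.003245 mol.
From the balanced equation, 2 mol KMnO4 reacts with 5 mol H2C2O4, so n(H2C2O4) = 0.003245 x 5/2 = 0.008112 mol.
[H2C2O4] = 0.008112 / 0.02791 L = 0.291 M.

0.291 M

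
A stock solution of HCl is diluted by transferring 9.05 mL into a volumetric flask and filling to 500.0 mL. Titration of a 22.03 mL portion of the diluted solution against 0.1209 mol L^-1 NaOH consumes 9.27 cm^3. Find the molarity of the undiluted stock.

2.81 M

n(NaOH) = 0.1209 x 0.009270 = 0.001121 mol.
n(HCl) in the aliquot = 0.001121 mol.
[diluted HCl] = 0.001121 / 0.02203 = 0.05087 M.
Dilution factor = 500.0/9.050 = 55.25, so [stock] = 0.05087 x 55.25 = 2.81 M.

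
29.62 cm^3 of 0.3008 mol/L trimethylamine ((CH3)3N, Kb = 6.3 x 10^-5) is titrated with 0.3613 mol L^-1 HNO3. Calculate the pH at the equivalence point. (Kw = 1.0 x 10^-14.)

n((CH3)3N) = 0.3008 x 0.02962 = 0.008910 mol; V(HNO3) at equivalence = 0.008910/0.3613 = 0.02466 L.
At equivalence the base is fully converted to (CH3)3NH+; total volume = 0.05428 L, so [(CH3)3NH+] = 0.008910/0.05428 = 0.1641 M.
Ka((CH3)3NH+) = Kw/Kb = 1.0e-14 / 6.3 x 10^-5 = 1.59e-10.
[H^+] = sqrt(Ka x [(CH3)3NH+]) = sqrt(1.59e-10 x 0.1641) = 5.10e-6 M.
pH = -log(5.10e-6) = 5.29.

5.29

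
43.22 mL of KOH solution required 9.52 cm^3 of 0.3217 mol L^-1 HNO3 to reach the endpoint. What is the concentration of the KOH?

n(HNO3) delivered = 0.3217 x 0.009520 = 0.003063 mol.
For a 1:1 reaction, n(KOH) = 0.003063 mol.
[KOH] = 0.003063 mol / 0.04322 L = 0.0709 M.

0.0709 M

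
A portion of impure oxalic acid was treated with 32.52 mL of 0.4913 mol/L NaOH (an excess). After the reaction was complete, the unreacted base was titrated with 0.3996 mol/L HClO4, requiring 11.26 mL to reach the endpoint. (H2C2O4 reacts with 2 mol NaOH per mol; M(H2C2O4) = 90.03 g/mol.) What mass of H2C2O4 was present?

Total n(NaOH) added = 0.4913 x 0.03252 = 0.01598 mol.
n(HClO4) used = 0.3996 x 0.01126 = 0.004499 mol, which equals the excess n(NaOH).
So n(NaOH) consumed by the sample = 0.01598 - 0.004499 = 0.01148 mol.
n(H2C2O4) = 0.01148 / 2 = 0.005739 mol.
mass = 0.005739 mol x 90.03 g/mol = 0.517 g.

0.517 g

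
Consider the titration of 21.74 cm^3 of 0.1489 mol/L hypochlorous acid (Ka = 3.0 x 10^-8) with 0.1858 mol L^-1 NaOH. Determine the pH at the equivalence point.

10.22

n(HClO) = 0.1489 x 0.02174 = 0.003237 mol; V(NaOH) at equivalence = 0.003237/0.1858 = 0.01742 L.
At equivalence all the acid is converted to ClO-; total volume = 0.02174 + 0.01742 = 0.03916 L, so [ClO-] = 0.003237/0.03916 = 0.08266 M.
Kb = Kw/Ka = 1.0e-14 / 3.0 x 10^-8 = 3.33e-7.
[OH^-] = sqrt(Kb x [ClO-]) = sqrt(3.33e-7 x 0.08266) = 0.000166 M.
pOH = 3.78, so pH = 14.00 - 3.78 = 10.22.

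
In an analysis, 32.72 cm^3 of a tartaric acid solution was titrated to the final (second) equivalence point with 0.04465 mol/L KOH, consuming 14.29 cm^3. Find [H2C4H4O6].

n(KOH) = 0.04465 x 0.01429 = 0.0006380 mol.
At the final (second) equivalence point, 2 mol OH^- react per mol H2C4H4O6, so n(H2C4H4O6) = 0.0006380 / 2 = 0.0003190 mol.
[H2C4H4O6] = 0.0003190 / 0.03272 L = 0.00975 M.

0.00975 M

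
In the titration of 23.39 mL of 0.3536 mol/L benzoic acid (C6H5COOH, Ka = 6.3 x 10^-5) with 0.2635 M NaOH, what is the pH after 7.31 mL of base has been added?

Initial n(C6H5COOH) = 0.3536 x 0.02339 = 0.008271 mol.
n(NaOH) added = 0.2635 x 0.007310 = 0.001926 mol, converting that many moles of C6H5COOH to C6H5COO-.
Remaining n(C6H5COOH) = 0.006345 mol; n(C6H5COO-) = 0.001926 mol.
By Henderson-Hasselbalch, pH = pKa + log([A^-]/[HA]) = 4.20 + log(0.001926/0.006345) = 4.20 + (-0.52) = 3.68.

3.68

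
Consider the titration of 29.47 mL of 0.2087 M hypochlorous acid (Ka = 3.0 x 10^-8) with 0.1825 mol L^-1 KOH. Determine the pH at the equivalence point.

n(HClO) = 0.2087 x 0.02947 = 0.006150 mol; V(KOH) at equivalence = 0.006150/0.1825 = 0.03370 L.
At equivalence all the acid is converted to ClO-; total volume = 0.02947 + 0.03370 = 0.06317 L, so [ClO-] = 0.006150/0.06317 = 0.09736 M.
Kb = Kw/Ka = 1.0e-14 / 3.0 x 10^-8 = 3.33e-7.
[OH^-] = sqrt(Kb x [ClO-]) = sqrt(3.33e-7 x 0.09736) = 0.000180 M.
pOH = 3.74, so pH = 14.00 - 3.74 = 10.26.

10.26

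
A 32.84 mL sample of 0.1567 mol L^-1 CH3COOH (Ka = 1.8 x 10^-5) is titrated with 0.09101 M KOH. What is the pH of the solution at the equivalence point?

n(CH3COOH) = 0.1567 x 0.03284 = 0.005146 mol; V(KOH) at equivalence = 0.005146/0.09101 = 0.05654 L.
At equivalence all the acid is converted to CH3COO-; total volume = 0.03284 + 0.05654 = 0.08938 L, so [CH3COO-] = 0.005146/0.08938 = 0.05757 M.
Kb = Kw/Ka = 1.0e-14 / 1.8 x 10^-5 = 5.56e-10.
[OH^-] = sqrt(Kb x [CH3COO-]) = sqrt(5.56e-10 x 0.05757) = 5.66e-6 M.
pOH = 5.25, so pH = 14.00 - 5.25 = 8.75.

8.75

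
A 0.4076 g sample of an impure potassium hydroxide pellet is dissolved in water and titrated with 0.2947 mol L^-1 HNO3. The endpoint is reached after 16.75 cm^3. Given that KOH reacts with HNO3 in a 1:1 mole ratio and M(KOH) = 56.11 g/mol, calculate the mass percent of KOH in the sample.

n(HNO3) = 0.2947 x 0.01675 = 0.004936 mol.
n(KOH) = 0.004936 / 1 = 0.004936 mol.
mass of KOH = 0.004936 x 56.11 = 0.2770 g.
% purity = 0.2770 / 0.4076 x 100 = 68.0%.

68.0%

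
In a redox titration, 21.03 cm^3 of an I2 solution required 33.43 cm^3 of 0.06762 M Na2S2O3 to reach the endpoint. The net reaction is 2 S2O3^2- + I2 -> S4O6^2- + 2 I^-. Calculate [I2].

0.0537 M

n(Na2S2O3) = 0.06762 x 0.03343 = 0.002261 mol.
From the balanced equation, 2 mol Na2S2O3 reacts with 1 mol I2, so n(I2) = 0.002261 x 1/2 = 0.001130 mol.
[I2] = 0.001130 / 0.02103 L = 0.0537 M.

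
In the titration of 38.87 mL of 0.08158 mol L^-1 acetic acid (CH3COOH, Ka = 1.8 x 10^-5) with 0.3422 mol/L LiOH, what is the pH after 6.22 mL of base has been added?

5.05

Initial n(CH3COOH) = 0.08158 x 0.03887 = 0.003171 mol.
n(LiOH) added = 0.3422 x 0.006220 = 0.002128 mol, converting that many moles of CH3COOH to CH3COO-.
Remaining n(CH3COOH) = 0.001043 mol; n(CH3COO-) = 0.002128 mol.
By Henderson-Hasselbalch, pH = pKa + log([A^-]/[HA]) = 4.74 + log(0.002128/0.001043) = 4.74 + (+0.31) = 5.05.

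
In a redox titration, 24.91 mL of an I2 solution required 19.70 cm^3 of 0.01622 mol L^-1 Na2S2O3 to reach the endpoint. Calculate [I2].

n(Na2S2O3) = 0.01622 x 0.01970 = 0.0003195 mol.
From the balanced equation, 2 mol Na2S2O3 reacts with 1 mol I2, so n(I2) = 0.0003195 x 1/2 = 0.0001598 mol.
[I2] = 0.0001598 / 0.02491 L = 0.00641 M.

0.00641 M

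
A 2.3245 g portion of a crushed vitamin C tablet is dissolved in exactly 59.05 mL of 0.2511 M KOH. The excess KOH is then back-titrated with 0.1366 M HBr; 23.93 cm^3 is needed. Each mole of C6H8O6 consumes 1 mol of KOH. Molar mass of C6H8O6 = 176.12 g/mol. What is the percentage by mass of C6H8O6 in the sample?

Total n(KOH) added = 0.2511 x 0.05905 = 0.01483 mol.
n(HBr) used = 0.1366 x 0.02393 = 0.003269 mol, which equals the excess n(KOH).
So n(KOH) consumed by the sample = 0.01483 - 0.003269 = 0.01156 mol.
n(C6H8O6) = 0.01156 / 1 = 0.01156 mol.
mass C6H8O6 = 0.01156 x 176.12 = 2.036 g, so %C6H8O6 = 2.036/2.3245 x 100 = 87.6%.

87.6%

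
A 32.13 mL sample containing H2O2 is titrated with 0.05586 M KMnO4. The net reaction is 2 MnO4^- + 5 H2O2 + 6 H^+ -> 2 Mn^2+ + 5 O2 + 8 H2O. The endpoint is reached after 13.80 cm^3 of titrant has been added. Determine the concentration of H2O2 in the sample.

n(KMnO4) = 0.05586 x 0.01380 = 0.0007709 mol.
From the balanced equation, 2 mol KMnO4 reacts with 5 mol H2O2, so n(H2O2) = 0.0007709 x 5/2 = 0.001927 mol.
[H2O2] = 0.001927 / 0.03213 L = 0.0600 M.

0.0600 M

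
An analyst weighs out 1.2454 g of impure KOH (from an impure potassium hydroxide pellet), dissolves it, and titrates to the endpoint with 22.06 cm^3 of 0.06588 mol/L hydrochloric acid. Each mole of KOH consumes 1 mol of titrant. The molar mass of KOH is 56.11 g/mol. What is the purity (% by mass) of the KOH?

6.55%

n(HCl) = 0.06588 x 0.02206 = 0.001453 mol.
n(KOH) = 0.001453 / 1 = 0.001453 mol.
mass of KOH = 0.001453 x 56.11 = 0.08155 g.
% purity = 0.08155 / 1.2454 x 100 = 6.55%.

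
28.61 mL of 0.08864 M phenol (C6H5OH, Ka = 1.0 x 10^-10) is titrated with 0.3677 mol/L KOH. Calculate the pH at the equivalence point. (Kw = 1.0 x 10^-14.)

n(C6H5OH) = 0.08864 x 0.02861 = 0.002536 mol; V(KOH) at equivalence = 0.002536/0.3677 = 0.006897 L.
At equivalence all the acid is converted to C6H5O-; total volume = 0.02861 + 0.006897 = 0.03551 L, so [C6H5O-] = 0.002536/0.03551 = 0.07142 M.
Kb = Kw/Ka = 1.0e-14 / 1.0 x 10^-10 = 0.000100.
[OH^-] = sqrt(Kb x [C6H5O-]) = sqrt(0.000100 x 0.07142) = 0.00267 M.
pOH = 2.57, so pH = 14.00 - 2.57 = 11.43.

11.43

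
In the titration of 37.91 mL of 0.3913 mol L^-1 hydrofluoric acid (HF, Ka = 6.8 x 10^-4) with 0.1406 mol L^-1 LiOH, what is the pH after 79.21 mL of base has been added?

Initial n(HF) = 0.3913 x 0.03791 = 0.01483 mol.
n(LiOH) added = 0.1406 x 0.07921 = 0.01114 mol, converting that many moles of HF to F-.
Remaining n(HF) = 0.003697 mol; n(F-) = 0.01114 mol.
By Henderson-Hasselbalch, pH = pKa + log([A^-]/[HA]) = 3.17 + log(0.01114/0.003697) = 3.17 + (+0.48) = 3.65.

3.65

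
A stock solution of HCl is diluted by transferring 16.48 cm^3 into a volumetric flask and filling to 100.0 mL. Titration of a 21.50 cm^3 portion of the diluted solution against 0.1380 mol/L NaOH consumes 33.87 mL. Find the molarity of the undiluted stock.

1.32 M

n(NaOH) = 0.1380 x 0.03387 = 0.004674 mol.
n(HCl) in the aliquot = 0.004674 mol.
[diluted HCl] = 0.004674 / 0.02150 = 0.2174 M.
Dilution factor = 100.0/16.48 = 6.068, so [stock] = 0.2174 x 6.068 = 1.32 M.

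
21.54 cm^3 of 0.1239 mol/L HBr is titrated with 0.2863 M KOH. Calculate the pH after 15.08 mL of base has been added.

n(acid) = 0.1239 x 0.02154 = 0.002669 mol; n(KOH) added = 0.2863 x 0.01508 = 0.004317 mol.
Base is in excess by 0.004317 - 0.002669 = 0.001649 mol in a total volume of 0.03662 L.
[OH^-] = 0.001649/0.03662 = 0.04502 M, so pOH = 1.35 and pH = 14.00 - 1.35 = 12.65.

12.65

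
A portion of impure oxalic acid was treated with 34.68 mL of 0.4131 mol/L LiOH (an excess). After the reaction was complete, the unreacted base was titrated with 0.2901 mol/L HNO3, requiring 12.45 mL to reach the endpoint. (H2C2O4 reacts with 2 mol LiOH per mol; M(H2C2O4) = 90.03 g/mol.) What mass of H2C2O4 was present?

0.482 g

Total n(LiOH) added = 0.4131 x 0.03468 = 0.01433 mol.
n(HNO3) used = 0.2901 x 0.01245 = 0.003612 mol, which equals the excess n(LiOH).
So n(LiOH) consumed by the sample = 0.01433 - 0.003612 = 0.01071 mol.
n(H2C2O4) = 0.01071 / 2 = 0.005357 mol.
mass = 0.005357 mol x 90.03 g/mol = 0.482 g.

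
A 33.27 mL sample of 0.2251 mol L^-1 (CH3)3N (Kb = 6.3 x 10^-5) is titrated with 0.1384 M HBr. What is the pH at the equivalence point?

5.43

n((CH3)3N) = 0.2251 x 0.03327 = 0.007489 mol; V(HBr) at equivalence = 0.007489/0.1384 = 0.05411 L.
At equivalence the base is fully converted to (CH3)3NH+; total volume = 0.08738 L, so [(CH3)3NH+] = 0.007489/0.08738 = 0.08571 M.
Ka((CH3)3NH+) = Kw/Kb = 1.0e-14 / 6.3 x 10^-5 = 1.59e-10.
[H^+] = sqrt(Ka x [(CH3)3NH+]) = sqrt(1.59e-10 x 0.08571) = 3.69e-6 M.
pH = -log(3.69e-6) = 5.43.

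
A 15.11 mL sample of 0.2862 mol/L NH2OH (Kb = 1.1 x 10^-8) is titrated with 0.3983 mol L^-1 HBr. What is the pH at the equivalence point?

n(NH2OH) = 0.2862 x 0.01511 = 0.004324 mol; V(HBr) at equivalence = 0.004324/0.3983 = 0.01086 L.
At equivalence the base is fully converted to NH3OH+; total volume = 0.02597 L, so [NH3OH+] = 0.004324/0.02597 = 0.1665 M.
Ka(NH3OH+) = Kw/Kb = 1.0e-14 / 1.1 x 10^-8 = 9.09e-7.
[H^+] = sqrt(Ka x [NH3OH+]) = sqrt(9.09e-7 x 0.1665) = 0.000389 M.
pH = -log(0.000389) = 3.41.

3.41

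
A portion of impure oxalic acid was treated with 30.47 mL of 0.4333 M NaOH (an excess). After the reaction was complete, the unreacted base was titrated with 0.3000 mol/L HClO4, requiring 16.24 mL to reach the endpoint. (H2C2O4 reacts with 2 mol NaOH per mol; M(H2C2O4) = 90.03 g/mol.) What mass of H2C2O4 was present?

0.375 g

Total n(NaOH) added = 0.4333 x 0.03047 = 0.01320 mol.
n(HClO4) used = 0.3000 x 0.01624 = 0.004872 mol, which equals the excess n(NaOH).
So n(NaOH) consumed by the sample = 0.01320 - 0.004872 = 0.008331 mol.
n(H2C2O4) = 0.008331 / 2 = 0.004165 mol.
mass = 0.004165 mol x 90.03 g/mol = 0.375 g.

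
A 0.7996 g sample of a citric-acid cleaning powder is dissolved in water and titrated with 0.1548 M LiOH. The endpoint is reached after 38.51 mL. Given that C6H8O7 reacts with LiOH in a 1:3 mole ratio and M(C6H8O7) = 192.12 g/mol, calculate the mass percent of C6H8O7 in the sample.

47.7%

n(LiOH) = 0.1548 x 0.03851 = 0.005961 mol.
n(C6H8O7) = 0.005961 / 3 = 0.001987 mol.
mass of C6H8O7 = 0.001987 x 192.12 = 0.3818 g.
% purity = 0.3818 / 0.7996 x 100 = 47.7%.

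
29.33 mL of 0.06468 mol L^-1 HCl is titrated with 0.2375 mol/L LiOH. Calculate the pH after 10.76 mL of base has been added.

12.22

n(acid) = 0.06468 x 0.02933 = 0.001897 mol; n(LiOH) added = 0.2375 x 0.01076 = 0.002556 mol.
Base is in excess by 0.002556 - 0.001897 = 0.0006584 mol in a total volume of 0.04009 L.
[OH^-] = 0.0006584/0.04009 = 0.01642 M, so pOH = 1.78 and pH = 14.00 - 1.78 = 12.22.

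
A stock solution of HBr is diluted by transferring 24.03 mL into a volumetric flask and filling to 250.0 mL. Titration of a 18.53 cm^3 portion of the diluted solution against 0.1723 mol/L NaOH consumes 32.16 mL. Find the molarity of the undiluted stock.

3.11 M

n(NaOH) = 0.1723 x 0.03216 = 0.005541 mol.
n(HBr) in the aliquot = 0.005541 mol.
[diluted HBr] = 0.005541 / 0.01853 = 0.2990 M.
Dilution factor = 250.0/24.03 = 10.40, so [stock] = 0.2990 x 10.40 = 3.11 M.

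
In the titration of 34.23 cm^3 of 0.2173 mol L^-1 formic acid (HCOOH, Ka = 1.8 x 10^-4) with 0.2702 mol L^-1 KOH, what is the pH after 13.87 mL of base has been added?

Initial n(HCOOH) = 0.2173 x 0.03423 = 0.007438 mol.
n(KOH) added = 0.2702 x 0.01387 = 0.003748 mol, converting that many moles of HCOOH to HCOO-.
Remaining n(HCOOH) = 0.003691 mol; n(HCOO-) = 0.003748 mol.
By Henderson-Hasselbalch, pH = pKa + log([A^-]/[HA]) = 3.74 + log(0.003748/0.003691) = 3.74 + (+0.01) = 3.75.

3.75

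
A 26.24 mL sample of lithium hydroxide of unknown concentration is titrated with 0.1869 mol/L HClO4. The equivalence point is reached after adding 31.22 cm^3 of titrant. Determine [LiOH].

n(HClO4) delivered = 0.1869 x 0.03122 = 0.005835 mol.
For a 1:1 reaction, n(LiOH) = 0.005835 mol.
[LiOH] = 0.005835 mol / 0.02624 L = 0.222 M.

0.222 M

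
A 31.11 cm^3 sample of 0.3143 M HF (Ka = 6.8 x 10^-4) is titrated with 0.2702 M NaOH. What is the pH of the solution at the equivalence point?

n(HF) = 0.3143 x 0.03111 = 0.009778 mol; V(NaOH) at equivalence = 0.009778/0.2702 = 0.03619 L.
At equivalence all the acid is converted to F-; total volume = 0.03111 + 0.03619 = 0.06730 L, so [F-] = 0.009778/0.06730 = 0.1453 M.
Kb = Kw/Ka = 1.0e-14 / 6.8 x 10^-4 = 1.47e-11.
[OH^-] = sqrt(Kb x [F-]) = sqrt(1.47e-11 x 0.1453) = 1.46e-6 M.
pOH = 5.84, so pH = 14.00 - 5.84 = 8.16.

8.16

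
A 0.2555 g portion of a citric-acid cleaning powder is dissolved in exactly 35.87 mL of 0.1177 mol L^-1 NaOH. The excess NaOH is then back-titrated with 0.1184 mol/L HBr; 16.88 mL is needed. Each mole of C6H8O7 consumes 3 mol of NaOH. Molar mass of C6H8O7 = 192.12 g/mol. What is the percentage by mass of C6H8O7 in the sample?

Total n(NaOH) added = 0.1177 x 0.03587 = 0.004222 mol.
n(HBr) used = 0.1184 x 0.01688 = 0.001999 mol, which equals the excess n(NaOH).
So n(NaOH) consumed by the sample = 0.004222 - 0.001999 = 0.002223 mol.
n(C6H8O7) = 0.002223 / 3 = 0.0007411 mol.
mass C6H8O7 = 0.0007411 x 192.12 = 0.1424 g, so %C6H8O7 = 0.1424/0.2555 x 100 = 55.7%.

55.7%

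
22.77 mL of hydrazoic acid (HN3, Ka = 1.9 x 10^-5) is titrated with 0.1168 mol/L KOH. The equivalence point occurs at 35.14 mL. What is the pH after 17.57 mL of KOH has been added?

4.72

17.57 mL is exactly half the equivalence volume (35.14/2), i.e. the half-equivalence point.
There, n(HA) = n(A^-), so pH = pKa = -log(1.9 x 10^-5) = 4.72.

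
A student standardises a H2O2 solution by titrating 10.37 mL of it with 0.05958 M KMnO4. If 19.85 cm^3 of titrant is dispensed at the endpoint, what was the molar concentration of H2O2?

n(KMnO4) = 0.05958 x 0.01985 = 0.001183 mol.
From the balanced equation, 2 mol KMnO4 reacts with 5 mol H2O2, so n(H2O2) = 0.001183 x 5/2 = 0.002957 mol.
[H2O2] = 0.002957 / 0.01037 L = 0.285 M.

0.285 M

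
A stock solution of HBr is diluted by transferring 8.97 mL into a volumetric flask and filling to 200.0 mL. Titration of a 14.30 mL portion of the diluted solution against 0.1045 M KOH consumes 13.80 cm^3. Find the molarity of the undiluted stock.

n(KOH) = 0.1045 x 0.01380 = 0.001442 mol.
n(HBr) in the aliquot = 0.001442 mol.
[diluted HBr] = 0.001442 / 0.01430 = 0.1008 M.
Dilution factor = 200.0/8.970 = 22.30, so [stock] = 0.1008 x 22.30 = 2.25 M.

2.25 M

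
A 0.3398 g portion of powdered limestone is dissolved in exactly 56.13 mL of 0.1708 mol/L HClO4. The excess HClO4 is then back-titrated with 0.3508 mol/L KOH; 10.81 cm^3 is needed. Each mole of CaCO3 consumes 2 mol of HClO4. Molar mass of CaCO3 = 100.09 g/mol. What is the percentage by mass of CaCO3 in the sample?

85.3%

Total n(HClO4) added = 0.1708 x 0.05613 = 0.009587 mol.
n(KOH) used = 0.3508 x 0.01081 = 0.003792 mol, which equals the excess n(HClO4).
So n(HClO4) consumed by the sample = 0.009587 - 0.003792 = 0.005795 mol.
n(CaCO3) = 0.005795 / 2 = 0.002897 mol.
mass CaCO3 = 0.002897 x 100.09 = 0.2900 g, so %CaCO3 = 0.2900/0.3398 x 100 = 85.3%.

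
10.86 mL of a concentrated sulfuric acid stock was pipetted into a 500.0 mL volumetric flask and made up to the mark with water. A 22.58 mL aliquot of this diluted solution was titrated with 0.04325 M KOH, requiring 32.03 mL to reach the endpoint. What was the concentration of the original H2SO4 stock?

n(KOH) = 0.04325 x 0.03203 = 0.001385 mol.
n(H2SO4) in the aliquot = 0.001385 x 1/2 = 0.0006926 mol.
[diluted H2SO4] = 0.0006926 / 0.02258 = 0.03068 M.
Dilution factor = 500.0/10.86 = 46.04, so [stock] = 0.03068 x 46.04 = 1.41 M.

1.41 M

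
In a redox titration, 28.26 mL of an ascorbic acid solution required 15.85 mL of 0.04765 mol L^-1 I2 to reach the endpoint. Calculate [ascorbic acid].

0.0267 M

n(I2) = 0.04765 x 0.01585 = 0.0007553 mol.
From the balanced equation, 1 mol I2 reacts with 1 mol ascorbic acid, so n(ascorbic acid) = 0.0007553 x 1/1 = 0.0007553 mol.
[ascorbic acid] = 0.0007553 / 0.02826 L = 0.0267 M.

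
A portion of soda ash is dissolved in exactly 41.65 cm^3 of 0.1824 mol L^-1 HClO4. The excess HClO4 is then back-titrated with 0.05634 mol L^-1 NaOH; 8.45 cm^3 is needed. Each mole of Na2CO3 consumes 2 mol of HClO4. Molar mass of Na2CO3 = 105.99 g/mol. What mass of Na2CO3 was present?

Total n(HClO4) added = 0.1824 x 0.04165 = 0.007597 mol.
n(NaOH) used = 0.05634 x 0.008450 = 0.0004761 mol, which equals the excess n(HClO4).
So n(HClO4) consumed by the sample = 0.007597 - 0.0004761 = 0.007121 mol.
n(Na2CO3) = 0.007121 / 2 = 0.003560 mol.
mass = 0.003560 mol x 105.99 g/mol = 0.377 g.

0.377 g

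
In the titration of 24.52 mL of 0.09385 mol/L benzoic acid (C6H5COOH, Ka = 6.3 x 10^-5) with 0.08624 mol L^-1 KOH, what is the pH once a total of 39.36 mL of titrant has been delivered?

12.23

n(acid) = 0.09385 x 0.02452 = 0.002301 mol; n(KOH) added = 0.08624 x 0.03936 = 0.003394 mol.
Base is in excess by 0.003394 - 0.002301 = 0.001093 mol in a total volume of 0.06388 L.
[OH^-] = 0.001093/0.06388 = 0.01711 M, so pOH = 1.77 and pH = 14.00 - 1.77 = 12.23.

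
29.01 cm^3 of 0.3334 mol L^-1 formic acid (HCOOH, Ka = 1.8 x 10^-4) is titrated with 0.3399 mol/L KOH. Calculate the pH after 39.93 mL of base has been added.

12.75

n(acid) = 0.3334 x 0.02901 = 0.009672 mol; n(KOH) added = 0.3399 x 0.03993 = 0.01357 mol.
Base is in excess by 0.01357 - 0.009672 = 0.003900 mol in a total volume of 0.06894 L.
[OH^-] = 0.003900/0.06894 = 0.05657 M, so pOH = 1.25 and pH = 14.00 - 1.25 = 12.75.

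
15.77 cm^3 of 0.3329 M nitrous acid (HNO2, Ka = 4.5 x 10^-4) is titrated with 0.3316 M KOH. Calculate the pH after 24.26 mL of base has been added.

n(acid) = 0.3329 x 0.01577 = 0.005250 mol; n(KOH) added = 0.3316 x 0.02426 = 0.008045 mol.
Base is in excess by 0.008045 - 0.005250 = 0.002795 mol in a total volume of 0.04003 L.
[OH^-] = 0.002795/0.04003 = 0.06982 M, so pOH = 1.16 and pH = 14.00 - 1.16 = 12.84.

12.84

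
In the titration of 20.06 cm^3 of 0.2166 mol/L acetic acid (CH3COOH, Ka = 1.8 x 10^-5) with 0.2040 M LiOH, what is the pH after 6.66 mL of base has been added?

Initial n(CH3COOH) = 0.2166 x 0.02006 = 0.004345 mol.
n(LiOH) added = 0.2040 x 0.006660 = 0.001359 mol, converting that many moles of CH3COOH to CH3COO-.
Remaining n(CH3COOH) = 0.002986 mol; n(CH3COO-) = 0.001359 mol.
By Henderson-Hasselbalch, pH = pKa + log([A^-]/[HA]) = 4.74 + log(0.001359/0.002986) = 4.74 + (-0.34) = 4.40.

4.40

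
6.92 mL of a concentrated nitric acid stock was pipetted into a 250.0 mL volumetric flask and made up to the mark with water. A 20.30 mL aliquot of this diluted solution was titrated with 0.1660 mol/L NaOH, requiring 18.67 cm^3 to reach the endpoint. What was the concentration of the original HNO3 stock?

5.52 M

n(NaOH) = 0.1660 x 0.01867 = 0.003099 mol.
n(HNO3) in the aliquot = 0.003099 mol.
[diluted HNO3] = 0.003099 / 0.02030 = 0.1527 M.
Dilution factor = 250.0/6.920 = 36.13, so [stock] = 0.1527 x 36.13 = 5.52 M.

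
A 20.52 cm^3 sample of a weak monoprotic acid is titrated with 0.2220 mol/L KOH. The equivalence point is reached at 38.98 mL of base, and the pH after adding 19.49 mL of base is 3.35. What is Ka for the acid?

4.5 x 10^-4

19.49 mL is half of the equivalence volume, so this is the half-equivalence point where [HA] = [A^-].
At half-equivalence pH = pKa, so pKa = 3.35.
Ka = 10^(-3.35) = 4.5 x 10^-4.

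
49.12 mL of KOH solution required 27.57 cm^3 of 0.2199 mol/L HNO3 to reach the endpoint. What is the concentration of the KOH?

n(HNO3) delivered = 0.2199 x 0.02757 = 0.006063 mol.
For a 1:1 reaction, n(KOH) = 0.006063 mol.
[KOH] = 0.006063 mol / 0.04912 L = 0.123 M.

0.123 M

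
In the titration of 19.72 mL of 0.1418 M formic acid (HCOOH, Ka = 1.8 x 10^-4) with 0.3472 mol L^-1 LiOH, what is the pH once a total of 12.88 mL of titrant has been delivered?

n(acid) = 0.1418 x 0.01972 = 0.002796 mol; n(LiOH) added = 0.3472 x 0.01288 = 0.004472 mol.
Base is in excess by 0.004472 - 0.002796 = 0.001676 mol in a total volume of 0.03260 L.
[OH^-] = 0.001676/0.03260 = 0.05140 M, so pOH = 1.29 and pH = 14.00 - 1.29 = 12.71.

12.71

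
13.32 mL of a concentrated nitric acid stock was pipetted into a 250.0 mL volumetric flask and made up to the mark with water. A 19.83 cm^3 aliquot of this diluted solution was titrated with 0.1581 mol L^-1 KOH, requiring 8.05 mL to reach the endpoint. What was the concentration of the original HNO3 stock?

n(KOH) = 0.1581 x 0.008050 = 0.001273 mol.
n(HNO3) in the aliquot = 0.001273 mol.
[diluted HNO3] = 0.001273 / 0.01983 = 0.06418 M.
Dilution factor = 250.0/13.32 = 18.77, so [stock] = 0.06418 x 18.77 = 1.20 M.

1.20 M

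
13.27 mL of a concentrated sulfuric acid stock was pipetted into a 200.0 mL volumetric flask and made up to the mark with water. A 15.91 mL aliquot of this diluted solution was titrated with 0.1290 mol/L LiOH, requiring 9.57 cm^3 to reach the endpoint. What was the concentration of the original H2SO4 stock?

n(LiOH) = 0.1290 x 0.009570 = 0.001235 mol.
n(H2SO4) in the aliquot = 0.001235 x 1/2 = 0.0006173 mol.
[diluted H2SO4] = 0.0006173 / 0.01591 = 0.03880 M.
Dilution factor = 200.0/13.27 = 15.07, so [stock] = 0.03880 x 15.07 = 0.585 M.

0.585 M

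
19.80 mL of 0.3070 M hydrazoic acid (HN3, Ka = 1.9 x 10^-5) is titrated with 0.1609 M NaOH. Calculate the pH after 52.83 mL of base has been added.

12.52

n(acid) = 0.3070 x 0.01980 = 0.006079 mol; n(NaOH) added = 0.1609 x 0.05283 = 0.008500 mol.
Base is in excess by 0.008500 - 0.006079 = 0.002422 mol in a total volume of 0.07263 L.
[OH^-] = 0.002422/0.07263 = 0.03334 M, so pOH = 1.48 and pH = 14.00 - 1.48 = 12.52.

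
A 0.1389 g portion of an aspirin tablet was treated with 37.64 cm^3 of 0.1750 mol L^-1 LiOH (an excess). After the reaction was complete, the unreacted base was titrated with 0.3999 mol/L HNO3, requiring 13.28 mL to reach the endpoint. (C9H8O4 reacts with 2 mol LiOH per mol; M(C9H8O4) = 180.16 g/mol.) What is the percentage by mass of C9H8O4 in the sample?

Total n(LiOH) added = 0.1750 x 0.03764 = 0.006587 mol.
n(HNO3) used = 0.3999 x 0.01328 = 0.005311 mol, which equals the excess n(LiOH).
So n(LiOH) consumed by the sample = 0.006587 - 0.005311 = 0.001276 mol.
n(C9H8O4) = 0.001276 / 2 = 0.0006382 mol.
mass C9H8O4 = 0.0006382 x 180.16 = 0.1150 g, so %C9H8O4 = 0.1150/0.1389 x 100 = 82.8%.

82.8%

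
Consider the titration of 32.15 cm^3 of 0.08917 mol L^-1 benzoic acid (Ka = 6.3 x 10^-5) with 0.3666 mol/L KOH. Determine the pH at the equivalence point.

n(C6H5COOH) = 0.08917 x 0.03215 = 0.002867 mol; V(KOH) at equivalence = 0.002867/0.3666 = 0.007820 L.
At equivalence all the acid is converted to C6H5COO-; total volume = 0.03215 + 0.007820 = 0.03997 L, so [C6H5COO-] = 0.002867/0.03997 = 0.07172 M.
Kb = Kw/Ka = 1.0e-14 / 6.3 x 10^-5 = 1.59e-10.
[OH^-] = sqrt(Kb x [C6H5COO-]) = sqrt(1.59e-10 x 0.07172) = 3.37e-6 M.
pOH = 5.47, so pH = 14.00 - 5.47 = 8.53.

8.53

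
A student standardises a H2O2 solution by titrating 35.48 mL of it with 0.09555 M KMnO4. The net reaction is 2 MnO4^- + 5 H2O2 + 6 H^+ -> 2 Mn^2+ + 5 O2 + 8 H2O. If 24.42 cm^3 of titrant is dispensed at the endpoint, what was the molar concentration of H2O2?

n(KMnO4) = 0.09555 x 0.02442 = 0.002333 mol.
From the balanced equation, 2 mol KMnO4 reacts with 5 mol H2O2, so n(H2O2) = 0.002333 x 5/2 = 0.005833 mol.
[H2O2] = 0.005833 / 0.03548 L = 0.164 M.

0.164 M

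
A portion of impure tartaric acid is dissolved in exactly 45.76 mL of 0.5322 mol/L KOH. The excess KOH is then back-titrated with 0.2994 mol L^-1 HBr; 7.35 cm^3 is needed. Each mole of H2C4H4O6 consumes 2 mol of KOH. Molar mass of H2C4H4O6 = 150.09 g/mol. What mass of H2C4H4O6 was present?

Total n(KOH) added = 0.5322 x 0.04576 = 0.02435 mol.
n(HBr) used = 0.2994 x 0.007350 = 0.002201 mol, which equals the excess n(KOH).
So n(KOH) consumed by the sample = 0.02435 - 0.002201 = 0.02215 mol.
n(H2C4H4O6) = 0.02215 / 2 = 0.01108 mol.
mass = 0.01108 mol x 150.09 g/mol = 1.66 g.

1.66 g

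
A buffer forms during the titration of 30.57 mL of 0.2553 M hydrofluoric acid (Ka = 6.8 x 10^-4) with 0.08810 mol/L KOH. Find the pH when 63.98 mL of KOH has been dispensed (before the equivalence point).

Initial n(HF) = 0.2553 x 0.03057 = 0.007805 mol.
n(KOH) added = 0.08810 x 0.06398 = 0.005637 mol, converting that many moles of HF to F-.
Remaining n(HF) = 0.002168 mol; n(F-) = 0.005637 mol.
By Henderson-Hasselbalch, pH = pKa + log([A^-]/[HA]) = 3.17 + log(0.005637/0.002168) = 3.17 + (+0.41) = 3.58.

3.58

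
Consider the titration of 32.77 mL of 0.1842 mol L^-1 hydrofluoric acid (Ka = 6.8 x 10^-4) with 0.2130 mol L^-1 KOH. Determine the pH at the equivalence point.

n(HF) = 0.1842 x 0.03277 = 0.006036 mol; V(KOH) at equivalence = 0.006036/0.2130 = 0.02834 L.
At equivalence all the acid is converted to F-; total volume = 0.03277 + 0.02834 = 0.06111 L, so [F-] = 0.006036/0.06111 = 0.09878 M.
Kb = Kw/Ka = 1.0e-14 / 6.8 x 10^-4 = 1.47e-11.
[OH^-] = sqrt(Kb x [F-]) = sqrt(1.47e-11 x 0.09878) = 1.21e-6 M.
pOH = 5.92, so pH = 14.00 - 5.92 = 8.08.

8.08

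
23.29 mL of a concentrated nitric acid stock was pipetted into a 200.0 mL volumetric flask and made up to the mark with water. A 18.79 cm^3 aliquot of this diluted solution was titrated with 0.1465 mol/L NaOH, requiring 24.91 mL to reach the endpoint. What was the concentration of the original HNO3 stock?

1.67 M

n(NaOH) = 0.1465 x 0.02491 = 0.003649 mol.
n(HNO3) in the aliquot = 0.003649 mol.
[diluted HNO3] = 0.003649 / 0.01879 = 0.1942 M.
Dilution factor = 200.0/23.29 = 8.587, so [stock] = 0.1942 x 8.587 = 1.67 M.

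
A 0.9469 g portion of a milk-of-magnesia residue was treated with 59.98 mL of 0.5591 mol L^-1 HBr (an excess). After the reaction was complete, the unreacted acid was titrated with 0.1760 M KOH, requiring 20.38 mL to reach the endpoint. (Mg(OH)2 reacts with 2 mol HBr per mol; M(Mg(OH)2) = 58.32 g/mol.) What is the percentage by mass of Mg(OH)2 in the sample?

92.2%

Total n(HBr) added = 0.5591 x 0.05998 = 0.03353 mol.
n(KOH) used = 0.1760 x 0.02038 = 0.003587 mol, which equals the excess n(HBr).
So n(HBr) consumed by the sample = 0.03353 - 0.003587 = 0.02995 mol.
n(Mg(OH)2) = 0.02995 / 2 = 0.01497 mol.
mass Mg(OH)2 = 0.01497 x 58.32 = 0.8733 g, so %Mg(OH)2 = 0.8733/0.9469 x 100 = 92.2%.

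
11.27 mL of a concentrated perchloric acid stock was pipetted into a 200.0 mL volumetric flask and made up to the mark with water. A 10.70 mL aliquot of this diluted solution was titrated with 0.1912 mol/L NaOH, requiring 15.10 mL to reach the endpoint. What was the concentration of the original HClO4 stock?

n(NaOH) = 0.1912 x 0.01510 = 0.002887 mol.
n(HClO4) in the aliquot = 0.002887 mol.
[diluted HClO4] = 0.002887 / 0.01070 = 0.2698 M.
Dilution factor = 200.0/11.27 = 17.75, so [stock] = 0.2698 x 17.75 = 4.79 M.

4.79 M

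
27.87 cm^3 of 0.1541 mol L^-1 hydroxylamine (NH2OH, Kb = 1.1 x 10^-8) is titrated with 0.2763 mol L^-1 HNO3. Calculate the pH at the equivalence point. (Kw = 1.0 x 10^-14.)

3.52

n(NH2OH) = 0.1541 x 0.02787 = 0.004295 mol; V(HNO3) at equivalence = 0.004295/0.2763 = 0.01554 L.
At equivalence the base is fully converted to NH3OH+; total volume = 0.04341 L, so [NH3OH+] = 0.004295/0.04341 = 0.09893 M.
Ka(NH3OH+) = Kw/Kb = 1.0e-14 / 1.1 x 10^-8 = 9.09e-7.
[H^+] = sqrt(Ka x [NH3OH+]) = sqrt(9.09e-7 x 0.09893) = 0.000300 M.
pH = -log(0.000300) = 3.52.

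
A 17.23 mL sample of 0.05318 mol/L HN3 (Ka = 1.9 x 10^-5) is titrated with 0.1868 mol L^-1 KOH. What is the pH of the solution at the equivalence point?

n(HN3) = 0.05318 x 0.01723 = 0.0009163 mol; V(KOH) at equivalence = 0.0009163/0.1868 = 0.004905 L.
At equivalence all the acid is converted to N3-; total volume = 0.01723 + 0.004905 = 0.02214 L, so [N3-] = 0.0009163/0.02214 = 0.04140 M.
Kb = Kw/Ka = 1.0e-14 / 1.9 x 10^-5 = 5.26e-10.
[OH^-] = sqrt(Kb x [N3-]) = sqrt(5.26e-10 x 0.04140) = 4.67e-6 M.
pOH = 5.33, so pH = 14.00 - 5.33 = 8.67.

8.67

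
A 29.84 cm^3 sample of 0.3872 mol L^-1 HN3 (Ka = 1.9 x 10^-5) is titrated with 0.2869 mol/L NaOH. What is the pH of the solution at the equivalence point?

n(HN3) = 0.3872 x 0.02984 = 0.01155 mol; V(NaOH) at equivalence = 0.01155/0.2869 = 0.04027 L.
At equivalence all the acid is converted to N3-; total volume = 0.02984 + 0.04027 = 0.07011 L, so [N3-] = 0.01155/0.07011 = 0.1648 M.
Kb = Kw/Ka = 1.0e-14 / 1.9 x 10^-5 = 5.26e-10.
[OH^-] = sqrt(Kb x [N3-]) = sqrt(5.26e-10 x 0.1648) = 9.31e-6 M.
pOH = 5.03, so pH = 14.00 - 5.03 = 8.97.

8.97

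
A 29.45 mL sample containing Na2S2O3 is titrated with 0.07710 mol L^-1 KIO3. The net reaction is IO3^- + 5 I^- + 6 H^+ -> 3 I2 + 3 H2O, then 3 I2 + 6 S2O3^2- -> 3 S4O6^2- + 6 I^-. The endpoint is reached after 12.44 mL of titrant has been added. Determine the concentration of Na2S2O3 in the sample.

n(KIO3) = 0.07710 x 0.01244 = 0.0009591 mol.
From the balanced equation, 1 mol KIO3 reacts with 6 mol Na2S2O3, so n(Na2S2O3) = 0.0009591 x 6/1 = 0.005755 mol.
[Na2S2O3] = 0.005755 / 0.02945 L = 0.195 M.

0.195 M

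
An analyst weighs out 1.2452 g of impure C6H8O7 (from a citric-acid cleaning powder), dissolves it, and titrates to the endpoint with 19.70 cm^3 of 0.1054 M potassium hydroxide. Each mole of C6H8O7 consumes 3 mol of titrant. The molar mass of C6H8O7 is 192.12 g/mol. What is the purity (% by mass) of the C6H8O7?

n(KOH) = 0.1054 x 0.01970 = 0.002076 mol.
n(C6H8O7) = 0.002076 / 3 = 0.0006921 mol.
mass of C6H8O7 = 0.0006921 x 192.12 = 0.1330 g.
% purity = 0.1330 / 1.2452 x 100 = 10.7%.

10.7%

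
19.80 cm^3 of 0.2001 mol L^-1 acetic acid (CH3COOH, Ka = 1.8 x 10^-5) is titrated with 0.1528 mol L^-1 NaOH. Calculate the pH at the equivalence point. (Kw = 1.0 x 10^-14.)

8.84

n(CH3COOH) = 0.2001 x 0.01980 = 0.003962 mol; V(NaOH) at equivalence = 0.003962/0.1528 = 0.02593 L.
At equivalence all the acid is converted to CH3COO-; total volume = 0.01980 + 0.02593 = 0.04573 L, so [CH3COO-] = 0.003962/0.04573 = 0.08664 M.
Kb = Kw/Ka = 1.0e-14 / 1.8 x 10^-5 = 5.56e-10.
[OH^-] = sqrt(Kb x [CH3COO-]) = sqrt(5.56e-10 x 0.08664) = 6.94e-6 M.
pOH = 5.16, so pH = 14.00 - 5.16 = 8.84.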